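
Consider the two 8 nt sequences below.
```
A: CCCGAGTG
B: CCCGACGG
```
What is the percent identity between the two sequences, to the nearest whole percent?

2 positions differ (6, 7), so 6 of 8 match: 6/8 = 75%.

75%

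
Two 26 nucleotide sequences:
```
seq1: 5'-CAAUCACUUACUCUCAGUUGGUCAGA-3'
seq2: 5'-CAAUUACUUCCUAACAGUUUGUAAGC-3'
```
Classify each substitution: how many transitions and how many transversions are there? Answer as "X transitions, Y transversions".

1 transition, 6 transversions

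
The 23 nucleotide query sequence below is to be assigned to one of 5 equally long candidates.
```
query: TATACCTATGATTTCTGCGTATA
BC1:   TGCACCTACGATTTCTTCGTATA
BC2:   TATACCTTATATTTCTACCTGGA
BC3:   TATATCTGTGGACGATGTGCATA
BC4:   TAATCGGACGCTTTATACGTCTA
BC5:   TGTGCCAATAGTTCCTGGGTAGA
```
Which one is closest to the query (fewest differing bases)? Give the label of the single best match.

Hamming distances to query — BC1: 4; BC2: 7; BC3: 9; BC4: 9; BC5: 8.
Smallest is BC1 with 4 mismatches.

BC1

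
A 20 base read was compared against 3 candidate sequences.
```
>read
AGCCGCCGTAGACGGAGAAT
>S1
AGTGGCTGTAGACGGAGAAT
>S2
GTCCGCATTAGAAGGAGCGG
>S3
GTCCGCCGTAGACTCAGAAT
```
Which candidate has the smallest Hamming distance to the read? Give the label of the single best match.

S1

Hamming distances to read — S1: 3; S2: 8; S3: 4.
Smallest is S1 with 3 mismatches.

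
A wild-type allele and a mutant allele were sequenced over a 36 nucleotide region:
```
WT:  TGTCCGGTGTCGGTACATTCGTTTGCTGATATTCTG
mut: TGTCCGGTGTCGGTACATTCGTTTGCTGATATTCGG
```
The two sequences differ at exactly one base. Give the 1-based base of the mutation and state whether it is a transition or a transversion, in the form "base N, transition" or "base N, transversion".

Base 35 changes T→G. T is a pyrimidine and G is a purine, so this is a transversion.

base 35, transversion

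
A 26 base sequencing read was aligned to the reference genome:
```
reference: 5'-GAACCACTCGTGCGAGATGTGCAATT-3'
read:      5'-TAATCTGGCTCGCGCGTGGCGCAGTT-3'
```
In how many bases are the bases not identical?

The sequences differ at bases 1, 4, 6, 7, 8, 10, 11, 15, 17, 18, 20, 24 (1-based) — 12 in total.

12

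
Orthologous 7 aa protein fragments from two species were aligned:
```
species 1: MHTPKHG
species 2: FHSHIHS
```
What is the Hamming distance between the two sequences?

Comparing position by position, 5 residues differ: 1 (M/F), 3 (T/S), 4 (P/H), 5 (K/I), 7 (G/S).

5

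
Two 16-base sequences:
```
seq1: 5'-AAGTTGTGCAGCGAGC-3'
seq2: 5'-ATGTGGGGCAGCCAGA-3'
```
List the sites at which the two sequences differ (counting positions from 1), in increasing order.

2, 5, 7, 13, 16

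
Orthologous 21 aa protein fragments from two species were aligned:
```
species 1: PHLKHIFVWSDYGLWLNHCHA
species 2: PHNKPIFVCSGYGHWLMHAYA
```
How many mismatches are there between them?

Comparing position by position, 8 residues differ: 3 (L/N), 5 (H/P), 9 (W/C), 11 (D/G), 14 (L/H), 17 (N/M), 19 (C/A), 20 (H/Y).

8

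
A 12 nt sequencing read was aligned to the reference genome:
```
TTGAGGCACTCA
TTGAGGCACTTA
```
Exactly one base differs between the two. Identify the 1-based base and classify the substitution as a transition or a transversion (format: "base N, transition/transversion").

Base 11 changes C→T. C is a pyrimidine and T is a pyrimidine, so this is a transition.

base 11, transition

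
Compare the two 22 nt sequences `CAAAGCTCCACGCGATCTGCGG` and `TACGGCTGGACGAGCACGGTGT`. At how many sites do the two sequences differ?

Comparing position by position, 11 sites differ: 1 (C/T), 3 (A/C), 4 (A/G), 8 (C/G), 9 (C/G), 13 (C/A), 15 (A/C), 16 (T/A), 18 (T/G), 20 (C/T), 22 (G/T).

11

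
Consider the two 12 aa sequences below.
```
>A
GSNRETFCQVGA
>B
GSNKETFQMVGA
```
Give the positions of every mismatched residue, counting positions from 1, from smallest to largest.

4, 8, 9

Differences at position 4 (R→K), position 8 (C→Q), position 9 (Q→M).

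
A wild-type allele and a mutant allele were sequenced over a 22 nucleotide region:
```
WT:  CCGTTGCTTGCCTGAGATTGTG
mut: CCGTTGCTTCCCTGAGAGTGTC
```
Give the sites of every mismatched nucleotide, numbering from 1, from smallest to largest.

10, 18, 22

Differences at site 10 (G→C), site 18 (T→G), site 22 (G→C).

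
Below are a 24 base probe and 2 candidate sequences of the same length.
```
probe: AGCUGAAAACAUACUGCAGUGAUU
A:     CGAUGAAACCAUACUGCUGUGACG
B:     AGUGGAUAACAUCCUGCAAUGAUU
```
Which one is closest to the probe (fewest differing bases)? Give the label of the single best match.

B

Hamming distances to probe — A: 6; B: 5.
Smallest is B with 5 mismatches.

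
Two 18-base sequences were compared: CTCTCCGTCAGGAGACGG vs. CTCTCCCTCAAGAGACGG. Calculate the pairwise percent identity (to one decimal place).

2 positions differ (7, 11), so 16 of 18 match: 16/18 = 88.89%.

88.9%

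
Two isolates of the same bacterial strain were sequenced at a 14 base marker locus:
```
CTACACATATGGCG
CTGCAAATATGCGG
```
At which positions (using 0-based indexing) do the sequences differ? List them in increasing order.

2, 5, 11, 12

Scanning 0-based: 2: A/G; 5: C/A; 11: G/C; 12: C/G.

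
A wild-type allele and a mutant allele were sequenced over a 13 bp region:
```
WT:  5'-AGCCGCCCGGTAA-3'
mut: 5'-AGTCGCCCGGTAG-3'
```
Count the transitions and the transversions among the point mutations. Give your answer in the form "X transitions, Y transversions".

2 transitions, 0 transversions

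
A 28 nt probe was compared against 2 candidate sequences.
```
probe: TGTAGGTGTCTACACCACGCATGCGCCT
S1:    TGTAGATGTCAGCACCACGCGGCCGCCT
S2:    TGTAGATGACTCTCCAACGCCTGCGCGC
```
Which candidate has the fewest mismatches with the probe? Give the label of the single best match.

Hamming distances to probe — S1: 6; S2: 9.
Smallest is S1 with 6 mismatches.

S1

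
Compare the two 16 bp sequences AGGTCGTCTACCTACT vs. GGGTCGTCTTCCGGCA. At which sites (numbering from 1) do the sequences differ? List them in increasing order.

1, 10, 13, 14, 16

Differences at site 1 (A→G), site 10 (A→T), site 13 (T→G), site 14 (A→G), site 16 (T→A).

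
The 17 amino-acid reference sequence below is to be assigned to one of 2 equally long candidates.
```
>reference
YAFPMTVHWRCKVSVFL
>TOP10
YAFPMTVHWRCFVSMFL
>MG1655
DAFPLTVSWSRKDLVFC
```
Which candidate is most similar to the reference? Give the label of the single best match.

TOP10 differs at 2 positions; MG1655 differs at 8 positions. The closest is TOP10.

TOP10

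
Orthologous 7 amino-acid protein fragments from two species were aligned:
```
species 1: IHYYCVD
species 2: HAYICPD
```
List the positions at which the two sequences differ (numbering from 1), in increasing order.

Scanning 1-based: 1: I/H; 2: H/A; 4: Y/I; 6: V/P.

1, 2, 4, 6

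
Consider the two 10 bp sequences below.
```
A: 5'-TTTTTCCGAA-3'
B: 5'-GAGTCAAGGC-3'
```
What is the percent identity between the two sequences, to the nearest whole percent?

20%

Mismatches at positions 1, 2, 3, 5, 6, 7, 9, 10 (1-based): 8 of 10.
Identical positions: 2/10 = 20% → 20%.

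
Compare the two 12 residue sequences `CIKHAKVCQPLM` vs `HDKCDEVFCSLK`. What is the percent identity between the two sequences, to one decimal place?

Mismatches at positions 1, 2, 4, 5, 6, 8, 9, 10, 12 (1-based): 9 of 12.
Identical positions: 3/12 = 25% → 25.0%.

25.0%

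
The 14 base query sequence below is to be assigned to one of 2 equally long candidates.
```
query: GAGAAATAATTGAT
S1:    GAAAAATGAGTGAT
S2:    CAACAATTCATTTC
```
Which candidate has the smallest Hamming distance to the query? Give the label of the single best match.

S1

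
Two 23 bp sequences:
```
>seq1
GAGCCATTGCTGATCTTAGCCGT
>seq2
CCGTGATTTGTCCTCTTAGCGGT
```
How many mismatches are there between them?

9

Comparing position by position, 9 sites differ: 1 (G/C), 2 (A/C), 4 (C/T), 5 (C/G), 9 (G/T), 10 (C/G), 12 (G/C), 13 (A/C), 21 (C/G).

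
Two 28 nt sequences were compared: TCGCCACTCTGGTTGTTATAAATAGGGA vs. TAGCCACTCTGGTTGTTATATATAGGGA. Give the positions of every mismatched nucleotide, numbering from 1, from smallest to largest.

2, 21

Differences at position 2 (C→A), position 21 (A→T).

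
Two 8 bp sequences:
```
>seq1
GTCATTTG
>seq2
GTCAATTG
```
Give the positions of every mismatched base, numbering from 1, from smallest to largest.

5

Scanning 1-based: 5: T/A.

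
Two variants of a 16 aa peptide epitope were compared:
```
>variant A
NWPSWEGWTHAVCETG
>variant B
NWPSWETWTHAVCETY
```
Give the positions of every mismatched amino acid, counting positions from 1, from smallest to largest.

Scanning 1-based: 7: G/T; 16: G/Y.

7, 16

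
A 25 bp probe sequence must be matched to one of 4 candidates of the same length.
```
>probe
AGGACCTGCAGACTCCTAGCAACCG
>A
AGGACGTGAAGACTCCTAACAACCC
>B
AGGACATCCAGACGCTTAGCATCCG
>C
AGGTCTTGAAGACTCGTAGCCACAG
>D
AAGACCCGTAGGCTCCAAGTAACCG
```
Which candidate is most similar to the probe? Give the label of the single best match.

A

A differs at 4 sites; B differs at 5 sites; C differs at 6 sites; D differs at 6 sites. The closest is A.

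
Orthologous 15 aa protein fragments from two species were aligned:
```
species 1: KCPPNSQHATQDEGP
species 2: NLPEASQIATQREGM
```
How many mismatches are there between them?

Mismatches (1-based): residue 1: K→N; residue 2: C→L; residue 4: P→E; residue 5: N→A; residue 8: H→I; residue 12: D→R; residue 15: P→M.

7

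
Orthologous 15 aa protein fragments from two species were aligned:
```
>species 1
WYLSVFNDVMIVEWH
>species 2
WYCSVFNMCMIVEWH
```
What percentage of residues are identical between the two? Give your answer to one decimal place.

80.0%

3 positions differ (3, 8, 9), so 12 of 15 match: 12/15 = 80%.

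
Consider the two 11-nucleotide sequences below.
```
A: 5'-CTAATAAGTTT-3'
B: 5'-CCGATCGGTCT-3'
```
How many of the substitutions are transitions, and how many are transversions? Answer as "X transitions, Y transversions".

4 transitions, 1 transversion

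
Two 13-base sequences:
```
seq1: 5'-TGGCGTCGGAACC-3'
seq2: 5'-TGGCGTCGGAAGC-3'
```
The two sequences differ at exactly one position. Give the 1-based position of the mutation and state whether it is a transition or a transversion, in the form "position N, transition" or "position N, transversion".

position 12, transversion

The sequences differ only at position 12: C→G (pyrimidine→purine), a transversion.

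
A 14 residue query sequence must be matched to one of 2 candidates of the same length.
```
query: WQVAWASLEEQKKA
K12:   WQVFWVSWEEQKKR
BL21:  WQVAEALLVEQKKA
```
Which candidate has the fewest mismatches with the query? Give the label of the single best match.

BL21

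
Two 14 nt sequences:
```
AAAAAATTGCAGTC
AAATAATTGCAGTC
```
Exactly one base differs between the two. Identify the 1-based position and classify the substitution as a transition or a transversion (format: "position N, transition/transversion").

Position 4 changes A→T. A is a purine and T is a pyrimidine, so this is a transversion.

position 4, transversion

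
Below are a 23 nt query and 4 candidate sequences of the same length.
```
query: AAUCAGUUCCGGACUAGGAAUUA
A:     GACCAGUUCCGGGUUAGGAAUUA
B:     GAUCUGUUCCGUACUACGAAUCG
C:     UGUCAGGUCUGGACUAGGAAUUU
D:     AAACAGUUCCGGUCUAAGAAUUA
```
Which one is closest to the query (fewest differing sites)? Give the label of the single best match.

D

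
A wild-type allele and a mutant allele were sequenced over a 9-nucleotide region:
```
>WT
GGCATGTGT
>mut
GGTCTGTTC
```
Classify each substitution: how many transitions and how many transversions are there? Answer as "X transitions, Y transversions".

Mismatches (1-based):
position 3: C→T (pyrimidine→pyrimidine, transition)
position 4: A→C (purine→pyrimidine, transversion)
position 8: G→T (purine→pyrimidine, transversion)
position 9: T→C (pyrimidine→pyrimidine, transition)

2 transitions, 2 transversions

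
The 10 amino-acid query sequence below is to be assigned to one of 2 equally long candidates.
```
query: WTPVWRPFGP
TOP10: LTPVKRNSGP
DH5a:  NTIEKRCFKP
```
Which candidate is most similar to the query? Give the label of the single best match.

TOP10

TOP10 differs at 4 residues; DH5a differs at 6 residues. The closest is TOP10.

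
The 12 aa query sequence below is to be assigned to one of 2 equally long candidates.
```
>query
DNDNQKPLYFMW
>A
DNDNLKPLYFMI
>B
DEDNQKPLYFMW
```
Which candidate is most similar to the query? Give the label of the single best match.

B

Hamming distances to query — A: 2; B: 1.
Smallest is B with 1 mismatch.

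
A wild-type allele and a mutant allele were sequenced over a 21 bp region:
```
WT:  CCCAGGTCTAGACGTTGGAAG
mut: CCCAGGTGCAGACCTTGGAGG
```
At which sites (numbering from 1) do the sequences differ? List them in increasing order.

8, 9, 14, 20

Scanning 1-based: 8: C/G; 9: T/C; 14: G/C; 20: A/G.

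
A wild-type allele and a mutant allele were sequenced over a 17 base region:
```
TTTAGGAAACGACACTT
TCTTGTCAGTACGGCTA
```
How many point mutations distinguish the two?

11

Comparing position by position, 11 bases differ: 2 (T/C), 4 (A/T), 6 (G/T), 7 (A/C), 9 (A/G), 10 (C/T), 11 (G/A), 12 (A/C), 13 (C/G), 14 (A/G), 17 (T/A).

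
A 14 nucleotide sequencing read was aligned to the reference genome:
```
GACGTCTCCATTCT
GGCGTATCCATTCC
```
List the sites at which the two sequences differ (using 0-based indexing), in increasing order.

1, 5, 13

Scanning 0-based: 1: A/G; 5: C/A; 13: T/C.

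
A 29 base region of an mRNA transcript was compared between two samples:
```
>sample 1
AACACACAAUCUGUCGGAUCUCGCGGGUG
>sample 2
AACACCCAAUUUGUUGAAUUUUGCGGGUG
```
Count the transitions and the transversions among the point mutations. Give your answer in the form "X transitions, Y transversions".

5 transitions, 1 transversion

Transitions (purine↔purine or pyrimidine↔pyrimidine): 11 C→U, 15 C→U, 17 G→A, 20 C→U, 22 C→U.
Transversions (purine↔pyrimidine): 6 A→C.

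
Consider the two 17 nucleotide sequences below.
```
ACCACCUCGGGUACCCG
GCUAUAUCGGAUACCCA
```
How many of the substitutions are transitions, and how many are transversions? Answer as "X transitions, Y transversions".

Transitions (purine↔purine or pyrimidine↔pyrimidine): 1 A→G, 3 C→U, 5 C→U, 11 G→A, 17 G→A.
Transversions (purine↔pyrimidine): 6 C→A.

5 transitions, 1 transversion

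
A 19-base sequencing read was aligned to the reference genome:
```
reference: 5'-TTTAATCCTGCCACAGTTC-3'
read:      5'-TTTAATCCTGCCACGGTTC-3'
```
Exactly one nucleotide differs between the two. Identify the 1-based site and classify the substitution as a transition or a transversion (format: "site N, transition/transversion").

The sequences differ only at site 15: A→G (purine→purine), a transition.

site 15, transition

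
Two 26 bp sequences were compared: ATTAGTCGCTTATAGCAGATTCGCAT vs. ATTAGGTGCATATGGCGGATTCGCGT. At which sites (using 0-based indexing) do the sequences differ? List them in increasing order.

Scanning 0-based: 5: T/G; 6: C/T; 9: T/A; 13: A/G; 16: A/G; 24: A/G.

5, 6, 9, 13, 16, 24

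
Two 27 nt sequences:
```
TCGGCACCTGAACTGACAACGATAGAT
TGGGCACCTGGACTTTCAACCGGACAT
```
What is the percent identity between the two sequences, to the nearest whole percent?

70%

8 positions differ (2, 11, 15, 16, 21, 22, 23, 25), so 19 of 27 match: 19/27 = 70.37%.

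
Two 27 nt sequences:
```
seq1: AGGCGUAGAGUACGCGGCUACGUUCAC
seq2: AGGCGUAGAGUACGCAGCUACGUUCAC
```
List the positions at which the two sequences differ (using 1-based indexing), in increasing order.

Differences at position 16 (G→A).

16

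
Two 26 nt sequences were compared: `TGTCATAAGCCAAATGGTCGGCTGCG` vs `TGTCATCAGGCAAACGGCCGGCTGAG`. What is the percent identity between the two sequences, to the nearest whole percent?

Mismatches at positions 7, 10, 15, 18, 25 (1-based): 5 of 26.
Identical positions: 21/26 = 80.77% → 81%.

81%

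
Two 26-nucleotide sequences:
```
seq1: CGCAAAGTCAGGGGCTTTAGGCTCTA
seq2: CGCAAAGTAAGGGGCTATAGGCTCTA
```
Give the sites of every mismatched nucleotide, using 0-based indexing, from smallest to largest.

Differences at site 8 (C→A), site 16 (T→A).

8, 16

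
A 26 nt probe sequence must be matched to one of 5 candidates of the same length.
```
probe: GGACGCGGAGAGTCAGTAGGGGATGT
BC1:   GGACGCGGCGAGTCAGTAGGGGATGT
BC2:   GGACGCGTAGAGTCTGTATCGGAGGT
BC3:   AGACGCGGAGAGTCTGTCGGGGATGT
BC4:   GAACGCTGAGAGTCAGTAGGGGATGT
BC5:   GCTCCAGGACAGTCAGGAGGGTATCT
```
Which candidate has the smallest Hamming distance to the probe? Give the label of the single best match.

BC1 differs at 1 base; BC2 differs at 5 bases; BC3 differs at 3 bases; BC4 differs at 2 bases; BC5 differs at 8 bases. The closest is BC1.

BC1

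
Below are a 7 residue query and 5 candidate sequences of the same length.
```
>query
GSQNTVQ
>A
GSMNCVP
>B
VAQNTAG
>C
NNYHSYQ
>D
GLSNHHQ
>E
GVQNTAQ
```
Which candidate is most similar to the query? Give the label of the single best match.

E

A differs at 3 positions; B differs at 4 positions; C differs at 6 positions; D differs at 4 positions; E differs at 2 positions. The closest is E.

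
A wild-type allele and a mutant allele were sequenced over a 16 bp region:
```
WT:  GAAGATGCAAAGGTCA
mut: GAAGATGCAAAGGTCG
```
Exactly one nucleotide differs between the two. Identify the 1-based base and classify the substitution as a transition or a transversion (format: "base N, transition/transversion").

base 16, transition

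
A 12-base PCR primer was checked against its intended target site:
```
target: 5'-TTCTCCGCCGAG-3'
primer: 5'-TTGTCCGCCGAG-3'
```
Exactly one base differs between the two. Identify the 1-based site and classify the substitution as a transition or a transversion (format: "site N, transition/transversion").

site 3, transversion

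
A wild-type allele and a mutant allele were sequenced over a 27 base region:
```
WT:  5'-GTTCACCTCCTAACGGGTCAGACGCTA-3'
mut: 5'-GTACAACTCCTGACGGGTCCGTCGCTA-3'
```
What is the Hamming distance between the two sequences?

Comparing position by position, 5 positions differ: 3 (T/A), 6 (C/A), 12 (A/G), 20 (A/C), 22 (A/T).

5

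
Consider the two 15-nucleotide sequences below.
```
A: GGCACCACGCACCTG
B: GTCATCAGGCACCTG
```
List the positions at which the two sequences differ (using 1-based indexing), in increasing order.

2, 5, 8

Scanning 1-based: 2: G/T; 5: C/T; 8: C/G.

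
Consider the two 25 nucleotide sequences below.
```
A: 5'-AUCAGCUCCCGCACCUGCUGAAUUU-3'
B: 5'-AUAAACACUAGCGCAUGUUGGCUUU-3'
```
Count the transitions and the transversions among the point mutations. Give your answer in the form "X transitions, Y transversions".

5 transitions, 5 transversions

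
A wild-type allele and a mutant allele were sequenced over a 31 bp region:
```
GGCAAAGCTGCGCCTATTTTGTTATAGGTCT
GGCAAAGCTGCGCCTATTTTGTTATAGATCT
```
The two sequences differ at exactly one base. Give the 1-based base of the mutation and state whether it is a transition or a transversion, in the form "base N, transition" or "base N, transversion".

The sequences differ only at base 28: G→A (purine→purine), a transition.

base 28, transition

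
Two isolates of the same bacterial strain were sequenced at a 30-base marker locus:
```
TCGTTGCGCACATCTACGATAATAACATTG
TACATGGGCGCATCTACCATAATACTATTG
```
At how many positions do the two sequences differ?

8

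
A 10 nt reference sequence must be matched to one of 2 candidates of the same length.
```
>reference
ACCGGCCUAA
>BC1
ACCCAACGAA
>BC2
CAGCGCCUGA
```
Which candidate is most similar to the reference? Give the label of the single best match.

BC1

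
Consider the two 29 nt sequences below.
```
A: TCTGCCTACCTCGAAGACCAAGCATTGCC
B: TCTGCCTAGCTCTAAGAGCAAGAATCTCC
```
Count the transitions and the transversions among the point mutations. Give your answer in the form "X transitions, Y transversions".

Mismatches (1-based):
site 9: C→G (pyrimidine→purine, transversion)
site 13: G→T (purine→pyrimidine, transversion)
site 18: C→G (pyrimidine→purine, transversion)
site 23: C→A (pyrimidine→purine, transversion)
site 26: T→C (pyrimidine→pyrimidine, transition)
site 27: G→T (purine→pyrimidine, transversion)

1 transition, 5 transversions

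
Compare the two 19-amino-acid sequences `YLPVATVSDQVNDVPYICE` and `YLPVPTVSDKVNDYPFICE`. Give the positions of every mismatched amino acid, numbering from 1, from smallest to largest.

Scanning 1-based: 5: A/P; 10: Q/K; 14: V/Y; 16: Y/F.

5, 10, 14, 16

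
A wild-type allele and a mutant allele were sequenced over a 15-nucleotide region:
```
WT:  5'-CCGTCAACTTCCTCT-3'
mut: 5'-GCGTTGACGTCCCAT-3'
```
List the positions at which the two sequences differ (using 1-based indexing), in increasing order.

Scanning 1-based: 1: C/G; 5: C/T; 6: A/G; 9: T/G; 13: T/C; 14: C/A.

1, 5, 6, 9, 13, 14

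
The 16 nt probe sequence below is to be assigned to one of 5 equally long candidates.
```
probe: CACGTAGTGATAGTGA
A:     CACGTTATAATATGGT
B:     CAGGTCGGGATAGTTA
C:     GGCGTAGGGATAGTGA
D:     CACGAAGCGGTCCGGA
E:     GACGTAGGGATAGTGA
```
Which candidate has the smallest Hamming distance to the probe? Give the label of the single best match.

E

A differs at 6 positions; B differs at 4 positions; C differs at 3 positions; D differs at 6 positions; E differs at 2 positions. The closest is E.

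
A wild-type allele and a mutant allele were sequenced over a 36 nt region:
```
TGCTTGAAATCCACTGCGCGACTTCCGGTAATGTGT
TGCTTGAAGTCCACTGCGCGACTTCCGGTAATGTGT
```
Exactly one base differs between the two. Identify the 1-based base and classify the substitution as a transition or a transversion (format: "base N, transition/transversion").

base 9, transition

The sequences differ only at base 9: A→G (purine→purine), a transition.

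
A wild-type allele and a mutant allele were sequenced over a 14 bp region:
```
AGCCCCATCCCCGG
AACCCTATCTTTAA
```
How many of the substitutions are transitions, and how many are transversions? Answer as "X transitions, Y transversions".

Mismatches (1-based):
base 2: G→A (purine→purine, transition)
base 6: C→T (pyrimidine→pyrimidine, transition)
base 10: C→T (pyrimidine→pyrimidine, transition)
base 11: C→T (pyrimidine→pyrimidine, transition)
base 12: C→T (pyrimidine→pyrimidine, transition)
base 13: G→A (purine→purine, transition)
base 14: G→A (purine→purine, transition)

7 transitions, 0 transversions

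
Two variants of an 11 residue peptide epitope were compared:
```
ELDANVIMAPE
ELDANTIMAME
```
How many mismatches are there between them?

Comparing position by position, 2 residues differ: 6 (V/T), 10 (P/M).

2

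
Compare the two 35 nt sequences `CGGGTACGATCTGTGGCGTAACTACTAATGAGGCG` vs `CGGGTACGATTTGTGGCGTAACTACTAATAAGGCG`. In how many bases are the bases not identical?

2

Mismatches (1-based): base 11: C→T; base 30: G→A.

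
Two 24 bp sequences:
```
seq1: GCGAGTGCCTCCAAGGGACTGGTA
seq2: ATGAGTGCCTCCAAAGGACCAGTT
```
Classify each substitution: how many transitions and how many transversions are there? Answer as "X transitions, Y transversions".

5 transitions, 1 transversion

Mismatches (1-based):
position 1: G→A (purine→purine, transition)
position 2: C→T (pyrimidine→pyrimidine, transition)
position 15: G→A (purine→purine, transition)
position 20: T→C (pyrimidine→pyrimidine, transition)
position 21: G→A (purine→purine, transition)
position 24: A→T (purine→pyrimidine, transversion)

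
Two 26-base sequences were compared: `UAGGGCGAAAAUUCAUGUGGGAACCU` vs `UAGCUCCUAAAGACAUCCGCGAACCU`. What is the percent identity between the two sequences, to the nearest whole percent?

65%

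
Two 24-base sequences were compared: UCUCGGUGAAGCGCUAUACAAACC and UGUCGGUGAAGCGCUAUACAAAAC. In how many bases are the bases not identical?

2

Mismatches (1-based): base 2: C→G; base 23: C→A.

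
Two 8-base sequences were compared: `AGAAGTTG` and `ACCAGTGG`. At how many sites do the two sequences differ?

3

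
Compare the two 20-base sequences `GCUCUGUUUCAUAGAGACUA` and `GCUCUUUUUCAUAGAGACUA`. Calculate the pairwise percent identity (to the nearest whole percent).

95%

Mismatch at position 6 (1-based): 1 of 20.
Identical positions: 19/20 = 95% → 95%.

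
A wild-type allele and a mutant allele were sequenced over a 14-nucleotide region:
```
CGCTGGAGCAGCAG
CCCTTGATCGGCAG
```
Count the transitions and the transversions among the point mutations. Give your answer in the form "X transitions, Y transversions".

1 transition, 3 transversions

Transitions (purine↔purine or pyrimidine↔pyrimidine): 10 A→G.
Transversions (purine↔pyrimidine): 2 G→C, 5 G→T, 8 G→T.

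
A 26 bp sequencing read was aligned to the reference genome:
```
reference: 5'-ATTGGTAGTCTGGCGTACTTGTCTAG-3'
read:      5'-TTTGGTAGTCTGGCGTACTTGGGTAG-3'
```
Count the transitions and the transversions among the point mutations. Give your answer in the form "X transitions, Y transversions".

0 transitions, 3 transversions

Transitions (purine↔purine or pyrimidine↔pyrimidine): none.
Transversions (purine↔pyrimidine): 1 A→T, 22 T→G, 23 C→G.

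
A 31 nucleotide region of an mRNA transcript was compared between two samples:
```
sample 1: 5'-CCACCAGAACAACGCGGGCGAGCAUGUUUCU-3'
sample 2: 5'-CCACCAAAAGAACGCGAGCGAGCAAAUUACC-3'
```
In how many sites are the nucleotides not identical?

7

Mismatches (1-based): site 7: G→A; site 10: C→G; site 17: G→A; site 25: U→A; site 26: G→A; site 29: U→A; site 31: U→C.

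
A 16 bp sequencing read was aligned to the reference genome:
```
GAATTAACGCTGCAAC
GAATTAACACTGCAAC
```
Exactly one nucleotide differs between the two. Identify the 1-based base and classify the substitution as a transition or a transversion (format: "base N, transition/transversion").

Base 9 changes G→A. G is a purine and A is a purine, so this is a transition.

base 9, transition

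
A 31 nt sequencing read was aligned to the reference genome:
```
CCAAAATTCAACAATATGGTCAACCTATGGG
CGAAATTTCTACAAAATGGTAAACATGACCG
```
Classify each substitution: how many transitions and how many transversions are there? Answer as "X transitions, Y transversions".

1 transition, 9 transversions

Transitions (purine↔purine or pyrimidine↔pyrimidine): 27 A→G.
Transversions (purine↔pyrimidine): 2 C→G, 6 A→T, 10 A→T, 15 T→A, 21 C→A, 25 C→A, 28 T→A, 29 G→C, 30 G→C.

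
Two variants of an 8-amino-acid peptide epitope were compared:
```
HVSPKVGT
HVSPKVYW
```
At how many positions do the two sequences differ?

2

Comparing position by position, 2 positions differ: 7 (G/Y), 8 (T/W).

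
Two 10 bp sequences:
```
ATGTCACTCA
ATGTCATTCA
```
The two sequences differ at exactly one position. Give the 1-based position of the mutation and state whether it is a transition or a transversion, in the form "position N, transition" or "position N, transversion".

position 7, transition

Position 7 changes C→T. C is a pyrimidine and T is a pyrimidine, so this is a transition.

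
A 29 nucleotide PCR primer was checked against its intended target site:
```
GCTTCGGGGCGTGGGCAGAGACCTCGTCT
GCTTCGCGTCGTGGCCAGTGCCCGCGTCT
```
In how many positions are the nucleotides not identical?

6

Comparing position by position, 6 positions differ: 7 (G/C), 9 (G/T), 15 (G/C), 19 (A/T), 21 (A/C), 24 (T/G).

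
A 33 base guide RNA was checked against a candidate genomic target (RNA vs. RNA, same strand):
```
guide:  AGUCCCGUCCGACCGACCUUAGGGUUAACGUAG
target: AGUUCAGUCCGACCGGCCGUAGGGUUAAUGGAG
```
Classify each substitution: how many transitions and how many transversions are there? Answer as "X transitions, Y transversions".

3 transitions, 3 transversions

Mismatches (1-based):
position 4: C→U (pyrimidine→pyrimidine, transition)
position 6: C→A (pyrimidine→purine, transversion)
position 16: A→G (purine→purine, transition)
position 19: U→G (pyrimidine→purine, transversion)
position 29: C→U (pyrimidine→pyrimidine, transition)
position 31: U→G (pyrimidine→purine, transversion)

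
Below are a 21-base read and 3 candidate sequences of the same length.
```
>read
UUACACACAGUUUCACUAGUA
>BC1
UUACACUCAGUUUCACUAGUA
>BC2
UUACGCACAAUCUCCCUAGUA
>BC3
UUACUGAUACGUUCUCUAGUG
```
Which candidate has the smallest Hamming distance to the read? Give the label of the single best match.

BC1

BC1 differs at 1 position; BC2 differs at 4 positions; BC3 differs at 7 positions. The closest is BC1.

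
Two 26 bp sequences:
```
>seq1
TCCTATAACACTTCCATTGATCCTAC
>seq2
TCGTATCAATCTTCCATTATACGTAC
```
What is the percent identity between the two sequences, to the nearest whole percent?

69%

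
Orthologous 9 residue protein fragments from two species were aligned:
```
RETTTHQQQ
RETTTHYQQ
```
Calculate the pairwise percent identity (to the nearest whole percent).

Mismatch at position 7 (1-based): 1 of 9.
Identical positions: 8/9 = 88.89% → 89%.

89%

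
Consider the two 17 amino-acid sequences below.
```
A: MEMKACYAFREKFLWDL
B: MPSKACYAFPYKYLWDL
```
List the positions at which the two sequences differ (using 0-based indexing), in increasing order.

1, 2, 9, 10, 12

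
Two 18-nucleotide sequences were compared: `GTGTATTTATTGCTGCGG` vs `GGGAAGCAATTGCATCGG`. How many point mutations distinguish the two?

7

Mismatches (1-based): base 2: T→G; base 4: T→A; base 6: T→G; base 7: T→C; base 8: T→A; base 14: T→A; base 15: G→T.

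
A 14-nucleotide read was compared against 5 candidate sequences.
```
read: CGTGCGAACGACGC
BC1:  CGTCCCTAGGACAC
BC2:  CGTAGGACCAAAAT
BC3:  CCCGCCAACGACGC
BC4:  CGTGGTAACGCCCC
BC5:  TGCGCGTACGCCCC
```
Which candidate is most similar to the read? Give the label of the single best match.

BC3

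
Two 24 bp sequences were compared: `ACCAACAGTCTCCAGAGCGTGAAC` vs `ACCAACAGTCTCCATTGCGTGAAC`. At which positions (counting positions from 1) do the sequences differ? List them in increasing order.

Differences at position 15 (G→T), position 16 (A→T).

15, 16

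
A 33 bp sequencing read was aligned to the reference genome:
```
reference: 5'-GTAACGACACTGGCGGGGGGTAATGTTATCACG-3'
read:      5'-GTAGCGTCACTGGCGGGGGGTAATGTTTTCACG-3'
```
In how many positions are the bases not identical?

Comparing position by position, 3 positions differ: 4 (A/G), 7 (A/T), 28 (A/T).

3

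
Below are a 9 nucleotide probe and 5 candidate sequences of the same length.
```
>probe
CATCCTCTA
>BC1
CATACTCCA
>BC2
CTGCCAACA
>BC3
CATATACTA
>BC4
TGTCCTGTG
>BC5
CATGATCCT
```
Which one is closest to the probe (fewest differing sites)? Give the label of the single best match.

Hamming distances to probe — BC1: 2; BC2: 5; BC3: 3; BC4: 4; BC5: 4.
Smallest is BC1 with 2 mismatches.

BC1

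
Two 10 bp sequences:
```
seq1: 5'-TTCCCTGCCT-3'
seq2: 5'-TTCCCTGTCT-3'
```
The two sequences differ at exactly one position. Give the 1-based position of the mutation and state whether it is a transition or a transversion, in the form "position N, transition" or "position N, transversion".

position 8, transition

The sequences differ only at position 8: C→T (pyrimidine→pyrimidine), a transition.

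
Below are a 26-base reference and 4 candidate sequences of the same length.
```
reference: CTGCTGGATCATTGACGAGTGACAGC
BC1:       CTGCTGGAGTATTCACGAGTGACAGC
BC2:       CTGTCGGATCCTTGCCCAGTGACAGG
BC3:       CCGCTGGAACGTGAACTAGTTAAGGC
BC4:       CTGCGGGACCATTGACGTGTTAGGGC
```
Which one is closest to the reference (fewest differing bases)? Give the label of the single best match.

Hamming distances to reference — BC1: 3; BC2: 6; BC3: 9; BC4: 6.
Smallest is BC1 with 3 mismatches.

BC1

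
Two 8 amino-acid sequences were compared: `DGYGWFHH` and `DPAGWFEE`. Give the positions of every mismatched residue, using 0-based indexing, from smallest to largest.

Scanning 0-based: 1: G/P; 2: Y/A; 6: H/E; 7: H/E.

1, 2, 6, 7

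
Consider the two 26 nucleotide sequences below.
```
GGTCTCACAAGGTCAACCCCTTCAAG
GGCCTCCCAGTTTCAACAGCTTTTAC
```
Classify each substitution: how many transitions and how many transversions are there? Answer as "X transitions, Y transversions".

Transitions (purine↔purine or pyrimidine↔pyrimidine): 3 T→C, 10 A→G, 23 C→T.
Transversions (purine↔pyrimidine): 7 A→C, 11 G→T, 12 G→T, 18 C→A, 19 C→G, 24 A→T, 26 G→C.

3 transitions, 7 transversions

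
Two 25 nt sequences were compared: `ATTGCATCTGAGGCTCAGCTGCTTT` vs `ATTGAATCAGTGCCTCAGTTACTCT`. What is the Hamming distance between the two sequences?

7

Comparing position by position, 7 positions differ: 5 (C/A), 9 (T/A), 11 (A/T), 13 (G/C), 19 (C/T), 21 (G/A), 24 (T/C).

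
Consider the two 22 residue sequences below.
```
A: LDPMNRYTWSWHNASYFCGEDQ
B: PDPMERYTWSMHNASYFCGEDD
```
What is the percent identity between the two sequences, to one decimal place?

81.8%

4 positions differ (1, 5, 11, 22), so 18 of 22 match: 18/22 = 81.82%.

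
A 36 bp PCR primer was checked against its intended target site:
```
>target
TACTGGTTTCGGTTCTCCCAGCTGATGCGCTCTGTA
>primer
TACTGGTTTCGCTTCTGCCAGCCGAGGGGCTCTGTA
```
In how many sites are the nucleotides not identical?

5

The sequences differ at sites 12, 17, 23, 26, 28 (1-based) — 5 in total.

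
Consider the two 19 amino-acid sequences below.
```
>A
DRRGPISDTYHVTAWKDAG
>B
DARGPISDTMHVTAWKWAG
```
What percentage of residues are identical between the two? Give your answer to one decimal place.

84.2%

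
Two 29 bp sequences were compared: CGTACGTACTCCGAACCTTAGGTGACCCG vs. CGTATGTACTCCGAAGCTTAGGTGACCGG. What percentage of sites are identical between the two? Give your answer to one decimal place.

Mismatches at positions 5, 16, 28 (1-based): 3 of 29.
Identical positions: 26/29 = 89.66% → 89.7%.

89.7%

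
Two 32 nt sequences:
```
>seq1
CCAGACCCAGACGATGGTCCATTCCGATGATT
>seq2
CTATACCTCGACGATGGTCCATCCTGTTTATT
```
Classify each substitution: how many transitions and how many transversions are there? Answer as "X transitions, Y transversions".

Mismatches (1-based):
site 2: C→T (pyrimidine→pyrimidine, transition)
site 4: G→T (purine→pyrimidine, transversion)
site 8: C→T (pyrimidine→pyrimidine, transition)
site 9: A→C (purine→pyrimidine, transversion)
site 23: T→C (pyrimidine→pyrimidine, transition)
site 25: C→T (pyrimidine→pyrimidine, transition)
site 27: A→T (purine→pyrimidine, transversion)
site 29: G→T (purine→pyrimidine, transversion)

4 transitions, 4 transversions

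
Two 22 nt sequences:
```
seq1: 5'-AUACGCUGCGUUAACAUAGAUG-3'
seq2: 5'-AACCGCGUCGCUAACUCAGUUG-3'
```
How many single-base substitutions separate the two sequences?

8

The sequences differ at sites 2, 3, 7, 8, 11, 16, 17, 20 (1-based) — 8 in total.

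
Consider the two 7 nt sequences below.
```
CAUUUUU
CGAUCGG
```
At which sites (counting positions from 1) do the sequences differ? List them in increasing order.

2, 3, 5, 6, 7

Differences at site 2 (A→G), site 3 (U→A), site 5 (U→C), site 6 (U→G), site 7 (U→G).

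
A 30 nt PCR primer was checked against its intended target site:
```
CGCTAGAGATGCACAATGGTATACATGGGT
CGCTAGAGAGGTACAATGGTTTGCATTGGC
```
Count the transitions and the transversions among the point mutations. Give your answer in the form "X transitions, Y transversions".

Mismatches (1-based):
position 10: T→G (pyrimidine→purine, transversion)
position 12: C→T (pyrimidine→pyrimidine, transition)
position 21: A→T (purine→pyrimidine, transversion)
position 23: A→G (purine→purine, transition)
position 27: G→T (purine→pyrimidine, transversion)
position 30: T→C (pyrimidine→pyrimidine, transition)

3 transitions, 3 transversions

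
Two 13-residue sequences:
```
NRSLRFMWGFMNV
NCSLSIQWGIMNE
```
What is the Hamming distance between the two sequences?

6

Comparing position by position, 6 residues differ: 2 (R/C), 5 (R/S), 6 (F/I), 7 (M/Q), 10 (F/I), 13 (V/E).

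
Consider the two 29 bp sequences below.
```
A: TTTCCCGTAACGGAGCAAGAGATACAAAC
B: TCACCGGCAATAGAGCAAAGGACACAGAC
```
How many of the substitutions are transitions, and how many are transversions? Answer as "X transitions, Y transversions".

Transitions (purine↔purine or pyrimidine↔pyrimidine): 2 T→C, 8 T→C, 11 C→T, 12 G→A, 19 G→A, 20 A→G, 23 T→C, 27 A→G.
Transversions (purine↔pyrimidine): 3 T→A, 6 C→G.

8 transitions, 2 transversions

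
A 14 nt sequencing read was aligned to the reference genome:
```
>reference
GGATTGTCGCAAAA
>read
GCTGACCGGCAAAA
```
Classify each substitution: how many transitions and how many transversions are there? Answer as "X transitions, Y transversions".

Mismatches (1-based):
site 2: G→C (purine→pyrimidine, transversion)
site 3: A→T (purine→pyrimidine, transversion)
site 4: T→G (pyrimidine→purine, transversion)
site 5: T→A (pyrimidine→purine, transversion)
site 6: G→C (purine→pyrimidine, transversion)
site 7: T→C (pyrimidine→pyrimidine, transition)
site 8: C→G (pyrimidine→purine, transversion)

1 transition, 6 transversions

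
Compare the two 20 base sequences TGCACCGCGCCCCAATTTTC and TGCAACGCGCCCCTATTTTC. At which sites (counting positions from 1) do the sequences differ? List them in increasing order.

5, 14

Differences at site 5 (C→A), site 14 (A→T).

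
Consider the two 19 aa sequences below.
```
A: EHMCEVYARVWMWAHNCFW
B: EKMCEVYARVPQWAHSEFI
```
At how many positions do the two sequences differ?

6

Comparing position by position, 6 positions differ: 2 (H/K), 11 (W/P), 12 (M/Q), 16 (N/S), 17 (C/E), 19 (W/I).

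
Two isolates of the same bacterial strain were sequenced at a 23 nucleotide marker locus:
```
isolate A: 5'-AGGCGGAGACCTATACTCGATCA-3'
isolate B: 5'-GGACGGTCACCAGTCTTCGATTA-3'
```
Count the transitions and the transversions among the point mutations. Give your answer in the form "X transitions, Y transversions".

Transitions (purine↔purine or pyrimidine↔pyrimidine): 1 A→G, 3 G→A, 13 A→G, 16 C→T, 22 C→T.
Transversions (purine↔pyrimidine): 7 A→T, 8 G→C, 12 T→A, 15 A→C.

5 transitions, 4 transversions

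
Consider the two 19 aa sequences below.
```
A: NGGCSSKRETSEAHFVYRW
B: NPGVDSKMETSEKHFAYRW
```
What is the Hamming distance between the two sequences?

6

The sequences differ at positions 2, 4, 5, 8, 13, 16 (1-based) — 6 in total.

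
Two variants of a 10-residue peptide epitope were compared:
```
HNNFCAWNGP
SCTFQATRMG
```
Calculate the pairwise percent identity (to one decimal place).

8 positions differ (1, 2, 3, 5, 7, 8, 9, 10), so 2 of 10 match: 2/10 = 20%.

20.0%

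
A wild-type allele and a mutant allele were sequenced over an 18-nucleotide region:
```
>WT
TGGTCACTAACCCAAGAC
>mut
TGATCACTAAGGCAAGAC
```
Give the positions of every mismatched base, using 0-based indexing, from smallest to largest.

Scanning 0-based: 2: G/A; 10: C/G; 11: C/G.

2, 10, 11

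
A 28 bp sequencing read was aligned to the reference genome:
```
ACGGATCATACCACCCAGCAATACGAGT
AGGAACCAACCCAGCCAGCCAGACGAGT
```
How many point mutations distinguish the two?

8

Comparing position by position, 8 bases differ: 2 (C/G), 4 (G/A), 6 (T/C), 9 (T/A), 10 (A/C), 14 (C/G), 20 (A/C), 22 (T/G).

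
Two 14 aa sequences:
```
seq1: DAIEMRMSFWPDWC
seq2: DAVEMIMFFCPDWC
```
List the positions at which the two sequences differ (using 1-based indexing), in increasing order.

Scanning 1-based: 3: I/V; 6: R/I; 8: S/F; 10: W/C.

3, 6, 8, 10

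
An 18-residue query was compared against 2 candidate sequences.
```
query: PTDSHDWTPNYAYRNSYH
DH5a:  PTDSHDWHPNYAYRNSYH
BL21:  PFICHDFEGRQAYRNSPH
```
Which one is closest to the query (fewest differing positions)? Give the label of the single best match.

DH5a differs at 1 position; BL21 differs at 9 positions. The closest is DH5a.

DH5a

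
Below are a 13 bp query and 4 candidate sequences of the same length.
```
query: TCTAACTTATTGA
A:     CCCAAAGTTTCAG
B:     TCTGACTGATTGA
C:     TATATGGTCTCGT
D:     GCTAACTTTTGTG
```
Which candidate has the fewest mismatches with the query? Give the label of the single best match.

B

A differs at 8 bases; B differs at 2 bases; C differs at 7 bases; D differs at 5 bases. The closest is B.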